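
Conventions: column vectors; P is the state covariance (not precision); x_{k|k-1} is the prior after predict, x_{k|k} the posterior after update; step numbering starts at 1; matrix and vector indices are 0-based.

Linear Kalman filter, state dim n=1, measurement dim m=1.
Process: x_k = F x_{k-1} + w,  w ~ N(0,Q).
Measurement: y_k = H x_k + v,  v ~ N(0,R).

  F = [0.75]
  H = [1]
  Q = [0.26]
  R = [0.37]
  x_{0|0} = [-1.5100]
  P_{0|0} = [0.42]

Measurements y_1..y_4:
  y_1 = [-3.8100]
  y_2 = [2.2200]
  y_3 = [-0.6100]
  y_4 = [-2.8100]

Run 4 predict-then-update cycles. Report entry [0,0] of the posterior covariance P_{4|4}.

P_post[0,0] = 0.1833

step 1: x^-=[-1.1325]  P^-=[0.4963]  S=[0.8662]  K=[0.5729]  nu=[-2.6775]  x^+=[-2.6664]  P^+=[0.2120]
step 2: x^-=[-1.9998]  P^-=[0.3792]  S=[0.7492]  K=[0.5062]  nu=[4.2198]  x^+=[0.1361]  P^+=[0.1873]
step 3: x^-=[0.1021]  P^-=[0.3653]  S=[0.7353]  K=[0.4968]  nu=[-0.7121]  x^+=[-0.2517]  P^+=[0.1838]
step 4: x^-=[-0.1888]  P^-=[0.3634]  S=[0.7334]  K=[0.4955]  nu=[-2.6212]  x^+=[-1.4876]  P^+=[0.1833]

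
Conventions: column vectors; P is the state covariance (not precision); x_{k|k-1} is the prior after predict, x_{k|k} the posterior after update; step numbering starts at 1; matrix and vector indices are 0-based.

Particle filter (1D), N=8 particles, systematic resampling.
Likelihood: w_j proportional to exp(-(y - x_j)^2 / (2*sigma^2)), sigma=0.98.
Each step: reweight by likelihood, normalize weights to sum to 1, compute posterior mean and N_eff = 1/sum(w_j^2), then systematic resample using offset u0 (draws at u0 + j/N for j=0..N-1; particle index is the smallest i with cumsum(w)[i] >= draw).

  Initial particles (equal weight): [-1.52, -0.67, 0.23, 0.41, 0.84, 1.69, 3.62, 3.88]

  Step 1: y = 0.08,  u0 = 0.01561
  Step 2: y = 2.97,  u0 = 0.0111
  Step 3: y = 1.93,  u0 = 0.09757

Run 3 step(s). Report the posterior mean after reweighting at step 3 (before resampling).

step 1: w=[0.0669, 0.1891, 0.2505, 0.2395, 0.1877, 0.0658, 0.0004, 0.0001]  mean=0.1981  Neff=5.0017  idx=[0, 1, 2, 2, 3, 3, 4, 4]
step 2: w=[0.0001, 0.0034, 0.0679, 0.0679, 0.1116, 0.1116, 0.3188, 0.3188]  mean=0.6558  Neff=4.2127  idx=[2, 3, 5, 6, 6, 6, 7, 7]
step 3: w=[0.0646, 0.0646, 0.0874, 0.1567, 0.1567, 0.1567, 0.1567, 0.1567]  mean=0.7236  Neff=7.2080  idx=[1, 3, 3, 4, 5, 6, 7, 7]

post_mean = 0.7236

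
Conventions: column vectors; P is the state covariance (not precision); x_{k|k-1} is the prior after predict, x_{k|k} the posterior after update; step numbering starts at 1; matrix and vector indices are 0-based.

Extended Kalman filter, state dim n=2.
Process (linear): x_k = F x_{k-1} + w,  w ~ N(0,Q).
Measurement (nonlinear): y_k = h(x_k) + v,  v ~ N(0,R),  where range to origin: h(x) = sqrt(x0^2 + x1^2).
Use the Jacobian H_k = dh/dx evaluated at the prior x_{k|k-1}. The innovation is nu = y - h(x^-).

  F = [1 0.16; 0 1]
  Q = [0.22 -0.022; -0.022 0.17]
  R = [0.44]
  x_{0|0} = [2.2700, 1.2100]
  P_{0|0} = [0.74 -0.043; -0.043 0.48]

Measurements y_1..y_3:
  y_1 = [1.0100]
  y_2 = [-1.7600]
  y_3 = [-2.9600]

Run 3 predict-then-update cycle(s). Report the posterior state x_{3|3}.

x_post = [0.7829, 1.3824]

step 1: x^-=[2.4636, 1.2100]  P^-=[0.9585 0.0118; 0.0118 0.6500]  H_jac=[0.8976 0.4408]  S=[1.3479]  K=[0.6422; 0.2204]  nu=[-1.7347]  x^+=[1.3497, 0.8276]  P^+=[0.4027 -0.1790; -0.1790 0.5845]
step 2: x^-=[1.4821, 0.8276]  P^-=[0.5804 -0.1075; -0.1075 0.7545]  H_jac=[0.8731 0.4875]  S=[0.9703]  K=[0.4683; 0.2824]  nu=[-3.4575]  x^+=[-0.1369, -0.1488]  P^+=[0.3676 -0.2358; -0.2358 0.6771]
step 3: x^-=[-0.1607, -0.1488]  P^-=[0.5295 -0.1495; -0.1495 0.8471]  H_jac=[-0.7338 -0.6793]  S=[0.9671]  K=[-0.2968; -0.4817]  nu=[-3.1790]  x^+=[0.7829, 1.3824]  P^+=[0.4443 -0.2877; -0.2877 0.6228]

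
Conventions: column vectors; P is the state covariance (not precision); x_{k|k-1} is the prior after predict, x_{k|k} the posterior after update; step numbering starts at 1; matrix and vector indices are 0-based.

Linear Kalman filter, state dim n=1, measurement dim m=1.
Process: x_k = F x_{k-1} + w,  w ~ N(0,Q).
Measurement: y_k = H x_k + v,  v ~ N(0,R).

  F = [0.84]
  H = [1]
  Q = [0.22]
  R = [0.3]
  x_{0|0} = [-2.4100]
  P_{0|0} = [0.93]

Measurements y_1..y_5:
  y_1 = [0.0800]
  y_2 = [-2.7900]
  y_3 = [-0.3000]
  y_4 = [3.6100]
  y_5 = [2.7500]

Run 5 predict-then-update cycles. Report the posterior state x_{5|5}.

x_post = [2.0665]

step 1: x^-=[-2.0244]  P^-=[0.8762]  S=[1.1762]  K=[0.7449]  nu=[2.1044]  x^+=[-0.4567]  P^+=[0.2235]
step 2: x^-=[-0.3837]  P^-=[0.3777]  S=[0.6777]  K=[0.5573]  nu=[-2.4063]  x^+=[-1.7248]  P^+=[0.1672]
step 3: x^-=[-1.4488]  P^-=[0.3380]  S=[0.6380]  K=[0.5298]  nu=[1.1488]  x^+=[-0.8402]  P^+=[0.1589]
step 4: x^-=[-0.7058]  P^-=[0.3321]  S=[0.6321]  K=[0.5254]  nu=[4.3158]  x^+=[1.5618]  P^+=[0.1576]
step 5: x^-=[1.3119]  P^-=[0.3312]  S=[0.6312]  K=[0.5247]  nu=[1.4381]  x^+=[2.0665]  P^+=[0.1574]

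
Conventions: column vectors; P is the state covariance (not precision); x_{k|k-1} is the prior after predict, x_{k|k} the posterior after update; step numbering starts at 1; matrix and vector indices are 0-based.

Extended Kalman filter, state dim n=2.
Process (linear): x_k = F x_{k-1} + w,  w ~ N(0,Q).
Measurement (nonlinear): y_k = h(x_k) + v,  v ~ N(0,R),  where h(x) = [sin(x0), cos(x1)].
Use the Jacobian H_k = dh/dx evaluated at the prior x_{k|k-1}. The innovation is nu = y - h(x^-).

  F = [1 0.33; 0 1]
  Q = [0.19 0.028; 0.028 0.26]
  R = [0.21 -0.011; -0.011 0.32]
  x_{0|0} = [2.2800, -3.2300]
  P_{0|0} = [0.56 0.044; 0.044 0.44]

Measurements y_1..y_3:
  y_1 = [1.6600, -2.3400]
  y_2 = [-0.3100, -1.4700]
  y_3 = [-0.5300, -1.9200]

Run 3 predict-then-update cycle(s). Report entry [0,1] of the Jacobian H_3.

H_jac[0,1] = 0.0000

step 1: x^-=[1.2141, -3.2300]  P^-=[0.8270 0.2172; 0.2172 0.7000]  H_jac=[0.3492 0.0000; 0.0000 -0.0883]  S=[0.3108 -0.0177; -0.0177 0.3255]  K=[0.9285 -0.0084; 0.2339 -0.1772]  nu=[0.7229, -1.3439]  x^+=[1.8967, -2.8228]  P^+=[0.5587 0.1463; 0.1463 0.6713]
step 2: x^-=[0.9652, -2.8228]  P^-=[0.9183 0.3958; 0.3958 0.9313]  H_jac=[0.5693 0.0000; 0.0000 0.3134]  S=[0.5076 0.0596; 0.0596 0.4115]  K=[1.0117 0.1549; 0.3668 0.6562]  nu=[-1.1322, -0.5204]  x^+=[-0.2608, -3.5796]  P^+=[0.3702 0.1226; 0.1226 0.6571]
step 3: x^-=[-1.4421, -3.5796]  P^-=[0.7127 0.3675; 0.3675 0.9171]  H_jac=[0.1284 0.0000; 0.0000 -0.4241]  S=[0.2217 -0.0310; -0.0310 0.4849]  K=[0.3710 -0.2976; 0.1015 -0.7955]  nu=[0.4617, -1.0144]  x^+=[-0.9689, -2.7257]  P^+=[0.6324 0.2342; 0.2342 0.6029]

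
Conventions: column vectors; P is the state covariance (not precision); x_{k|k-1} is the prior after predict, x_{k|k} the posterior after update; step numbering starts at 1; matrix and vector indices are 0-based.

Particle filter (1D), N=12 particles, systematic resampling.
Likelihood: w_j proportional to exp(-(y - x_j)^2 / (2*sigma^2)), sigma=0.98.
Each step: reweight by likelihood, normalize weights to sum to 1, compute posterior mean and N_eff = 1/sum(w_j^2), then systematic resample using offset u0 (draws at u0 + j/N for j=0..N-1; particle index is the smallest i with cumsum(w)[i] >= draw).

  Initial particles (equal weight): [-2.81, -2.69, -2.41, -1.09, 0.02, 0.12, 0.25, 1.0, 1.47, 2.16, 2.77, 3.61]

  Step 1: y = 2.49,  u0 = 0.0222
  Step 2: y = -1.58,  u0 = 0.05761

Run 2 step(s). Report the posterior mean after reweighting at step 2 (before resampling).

post_mean = 0.3169

step 1: w=[0.0000, 0.0000, 0.0000, 0.0004, 0.0120, 0.0154, 0.0210, 0.0901, 0.1666, 0.2706, 0.2749, 0.1490]  mean=2.2260  Neff=4.8144  idx=[5, 7, 8, 8, 9, 9, 9, 10, 10, 10, 11, 11]
step 2: w=[0.8185, 0.1152, 0.0291, 0.0291, 0.0025, 0.0025, 0.0025, 0.0002, 0.0002, 0.0002, 0.0000, 0.0000]  mean=0.3169  Neff=1.4600  idx=[0, 0, 0, 0, 0, 0, 0, 0, 0, 0, 1, 3]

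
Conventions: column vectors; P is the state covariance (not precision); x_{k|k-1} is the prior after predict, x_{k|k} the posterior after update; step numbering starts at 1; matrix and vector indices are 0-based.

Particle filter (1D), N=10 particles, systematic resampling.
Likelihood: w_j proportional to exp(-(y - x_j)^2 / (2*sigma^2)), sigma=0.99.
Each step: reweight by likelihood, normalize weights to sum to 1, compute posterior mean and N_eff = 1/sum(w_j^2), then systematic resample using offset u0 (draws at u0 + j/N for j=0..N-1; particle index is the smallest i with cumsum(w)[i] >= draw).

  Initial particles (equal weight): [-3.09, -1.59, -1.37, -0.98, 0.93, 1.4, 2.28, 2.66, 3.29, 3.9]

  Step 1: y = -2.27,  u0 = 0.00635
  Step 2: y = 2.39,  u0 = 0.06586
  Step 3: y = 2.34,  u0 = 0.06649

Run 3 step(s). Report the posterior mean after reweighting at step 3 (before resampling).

step 1: w=[0.2734, 0.3043, 0.2549, 0.1649, 0.0021, 0.0004, 0.0000, 0.0000, 0.0000, 0.0000]  mean=-1.8370  Neff=3.8530  idx=[0, 0, 0, 1, 1, 1, 2, 2, 2, 3]
step 2: w=[0.0000, 0.0000, 0.0000, 0.0500, 0.0500, 0.0500, 0.1192, 0.1192, 0.1192, 0.4924]  mean=-1.2112  Neff=3.4184  idx=[4, 6, 6, 7, 8, 9, 9, 9, 9, 9]
step 3: w=[0.0172, 0.0405, 0.0405, 0.0405, 0.0405, 0.1641, 0.1641, 0.1641, 0.1641, 0.1641]  mean=-1.0537  Neff=7.0635  idx=[2, 4, 5, 6, 6, 7, 7, 8, 9, 9]

post_mean = -1.0537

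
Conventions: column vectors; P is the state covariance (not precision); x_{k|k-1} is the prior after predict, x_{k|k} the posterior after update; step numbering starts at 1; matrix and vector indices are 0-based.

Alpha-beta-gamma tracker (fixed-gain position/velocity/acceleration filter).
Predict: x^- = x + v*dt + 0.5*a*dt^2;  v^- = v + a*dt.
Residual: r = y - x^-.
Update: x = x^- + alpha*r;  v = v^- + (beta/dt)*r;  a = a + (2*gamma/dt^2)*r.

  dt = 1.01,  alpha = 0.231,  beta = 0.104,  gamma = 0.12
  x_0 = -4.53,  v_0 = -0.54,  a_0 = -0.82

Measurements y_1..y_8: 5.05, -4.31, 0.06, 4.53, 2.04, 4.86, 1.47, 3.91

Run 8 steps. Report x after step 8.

step 1: x_pred=-5.4936  r=10.5436  x^+=-3.0581  v^+=-0.2825  a^+=1.6606
step 2: x_pred=-2.4964  r=-1.8136  x^+=-2.9153  v^+=1.2080  a^+=1.2339
step 3: x_pred=-1.0659  r=1.1259  x^+=-0.8059  v^+=2.5702  a^+=1.4988
step 4: x_pred=2.5545  r=1.9755  x^+=3.0108  v^+=4.2874  a^+=1.9636
step 5: x_pred=8.3426  r=-6.3026  x^+=6.8867  v^+=5.6217  a^+=0.4808
step 6: x_pred=12.8098  r=-7.9498  x^+=10.9734  v^+=5.2887  a^+=-1.3896
step 7: x_pred=15.6062  r=-14.1362  x^+=12.3407  v^+=2.4296  a^+=-4.7154
step 8: x_pred=12.3895  r=-8.4795  x^+=10.4307  v^+=-3.2062  a^+=-6.7104

x_post = 10.4307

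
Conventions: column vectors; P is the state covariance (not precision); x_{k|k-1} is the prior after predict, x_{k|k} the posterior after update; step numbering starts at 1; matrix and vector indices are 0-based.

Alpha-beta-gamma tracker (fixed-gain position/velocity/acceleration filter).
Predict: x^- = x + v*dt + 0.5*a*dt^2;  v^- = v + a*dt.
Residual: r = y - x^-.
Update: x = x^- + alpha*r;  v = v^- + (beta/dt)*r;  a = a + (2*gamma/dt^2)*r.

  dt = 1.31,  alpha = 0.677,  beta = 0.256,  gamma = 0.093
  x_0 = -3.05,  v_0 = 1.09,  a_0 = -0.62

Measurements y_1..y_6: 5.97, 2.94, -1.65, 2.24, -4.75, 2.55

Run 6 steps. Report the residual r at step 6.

resid = 10.0912

step 1: x_pred=-2.1541  r=8.1241  x^+=3.3459  v^+=1.8654  a^+=0.2605
step 2: x_pred=6.0132  r=-3.0732  x^+=3.9326  v^+=1.6062  a^+=-0.0726
step 3: x_pred=5.9744  r=-7.6244  x^+=0.8127  v^+=0.0211  a^+=-0.8989
step 4: x_pred=0.0691  r=2.1709  x^+=1.5388  v^+=-0.7322  a^+=-0.6636
step 5: x_pred=0.0102  r=-4.7602  x^+=-3.2125  v^+=-2.5318  a^+=-1.1796
step 6: x_pred=-7.5412  r=10.0912  x^+=-0.7095  v^+=-2.1050  a^+=-0.0858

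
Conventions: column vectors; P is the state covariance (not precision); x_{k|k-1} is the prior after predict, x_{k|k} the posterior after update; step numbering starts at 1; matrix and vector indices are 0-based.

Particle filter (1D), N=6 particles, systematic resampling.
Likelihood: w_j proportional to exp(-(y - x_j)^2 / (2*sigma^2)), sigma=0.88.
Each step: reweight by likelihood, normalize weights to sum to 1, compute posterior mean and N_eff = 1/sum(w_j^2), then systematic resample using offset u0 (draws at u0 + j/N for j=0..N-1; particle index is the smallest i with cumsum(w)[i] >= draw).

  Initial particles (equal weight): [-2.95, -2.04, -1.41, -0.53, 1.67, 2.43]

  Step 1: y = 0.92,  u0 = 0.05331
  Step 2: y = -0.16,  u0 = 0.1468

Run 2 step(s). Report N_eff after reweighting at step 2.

N_eff = 2.7931

step 1: w=[0.0001, 0.0029, 0.0247, 0.2116, 0.5720, 0.1887]  mean=1.2608  Neff=2.4496  idx=[3, 3, 4, 4, 4, 5]
step 2: w=[0.4182, 0.4182, 0.0526, 0.0526, 0.0526, 0.0060]  mean=-0.1653  Neff=2.7931  idx=[0, 0, 1, 1, 1, 4]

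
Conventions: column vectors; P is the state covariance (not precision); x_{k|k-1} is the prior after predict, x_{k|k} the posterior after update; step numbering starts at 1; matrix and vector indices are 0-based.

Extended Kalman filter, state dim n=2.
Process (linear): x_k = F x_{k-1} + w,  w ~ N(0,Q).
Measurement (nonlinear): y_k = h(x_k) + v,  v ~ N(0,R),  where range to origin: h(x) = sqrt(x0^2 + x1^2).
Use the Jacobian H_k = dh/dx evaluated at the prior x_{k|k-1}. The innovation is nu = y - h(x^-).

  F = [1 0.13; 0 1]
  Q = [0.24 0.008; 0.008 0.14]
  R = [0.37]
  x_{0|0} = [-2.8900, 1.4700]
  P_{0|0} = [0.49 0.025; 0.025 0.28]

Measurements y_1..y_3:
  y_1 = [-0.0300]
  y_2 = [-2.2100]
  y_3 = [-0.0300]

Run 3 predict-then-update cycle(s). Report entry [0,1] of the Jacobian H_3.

H_jac[0,1] = -0.9962

step 1: x^-=[-2.6989, 1.4700]  P^-=[0.7412 0.0694; 0.0694 0.4200]  H_jac=[-0.8782 0.4783]  S=[0.9794]  K=[-0.6307; 0.1429]  nu=[-3.1033]  x^+=[-0.7416, 1.0266]  P^+=[0.3516 0.1577; 0.1577 0.4000]
step 2: x^-=[-0.6082, 1.0266]  P^-=[0.6394 0.2177; 0.2177 0.5400]  H_jac=[-0.5097 0.8604]  S=[0.7449]  K=[-0.1861; 0.4748]  nu=[-3.4032]  x^+=[0.0251, -0.5891]  P^+=[0.6136 0.2835; 0.2835 0.3721]
step 3: x^-=[-0.0515, -0.5891]  P^-=[0.9336 0.3398; 0.3398 0.5121]  H_jac=[-0.0871 -0.9962]  S=[0.9443]  K=[-0.4447; -0.5716]  nu=[-0.6214]  x^+=[0.2248, -0.2339]  P^+=[0.7469 0.0998; 0.0998 0.2036]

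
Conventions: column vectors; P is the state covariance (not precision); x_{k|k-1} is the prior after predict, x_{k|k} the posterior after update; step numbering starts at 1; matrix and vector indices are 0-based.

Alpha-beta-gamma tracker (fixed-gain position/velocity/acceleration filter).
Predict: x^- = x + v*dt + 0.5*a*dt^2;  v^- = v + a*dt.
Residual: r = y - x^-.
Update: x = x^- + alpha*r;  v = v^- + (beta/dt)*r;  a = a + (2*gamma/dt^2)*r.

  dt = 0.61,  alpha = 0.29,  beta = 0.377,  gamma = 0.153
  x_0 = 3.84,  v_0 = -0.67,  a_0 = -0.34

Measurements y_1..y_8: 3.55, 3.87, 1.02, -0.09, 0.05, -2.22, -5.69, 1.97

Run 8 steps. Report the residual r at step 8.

resid = 10.3046

step 1: x_pred=3.3680  r=0.1820  x^+=3.4208  v^+=-0.7649  a^+=-0.1904
step 2: x_pred=2.9188  r=0.9512  x^+=3.1946  v^+=-0.2932  a^+=0.5919
step 3: x_pred=3.1259  r=-2.1059  x^+=2.5152  v^+=-1.2337  a^+=-1.1399
step 4: x_pred=1.5506  r=-1.6406  x^+=1.0748  v^+=-2.9429  a^+=-2.4891
step 5: x_pred=-1.1835  r=1.2335  x^+=-0.8258  v^+=-3.6990  a^+=-1.4747
step 6: x_pred=-3.3565  r=1.1365  x^+=-3.0269  v^+=-3.8961  a^+=-0.5401
step 7: x_pred=-5.5041  r=-0.1859  x^+=-5.5580  v^+=-4.3405  a^+=-0.6930
step 8: x_pred=-8.3346  r=10.3046  x^+=-5.3463  v^+=1.6053  a^+=7.7811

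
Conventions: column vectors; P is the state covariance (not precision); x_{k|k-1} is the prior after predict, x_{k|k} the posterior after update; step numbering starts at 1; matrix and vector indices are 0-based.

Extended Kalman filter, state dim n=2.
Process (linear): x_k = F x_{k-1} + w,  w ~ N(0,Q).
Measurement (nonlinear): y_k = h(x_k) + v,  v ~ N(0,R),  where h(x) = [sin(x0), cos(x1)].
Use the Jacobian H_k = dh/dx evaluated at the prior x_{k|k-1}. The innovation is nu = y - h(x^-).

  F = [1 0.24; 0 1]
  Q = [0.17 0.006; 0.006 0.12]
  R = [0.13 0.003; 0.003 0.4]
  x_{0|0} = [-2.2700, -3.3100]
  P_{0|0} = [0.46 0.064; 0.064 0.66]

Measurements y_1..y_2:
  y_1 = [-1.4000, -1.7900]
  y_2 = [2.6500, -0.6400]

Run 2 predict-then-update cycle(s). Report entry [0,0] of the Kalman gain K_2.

K[0,0] = -0.7545

step 1: x^-=[-3.0644, -3.3100]  P^-=[0.6987 0.2284; 0.2284 0.7800]  H_jac=[-0.9970 0.0000; 0.0000 -0.1676]  S=[0.8246 0.0412; 0.0412 0.4219]  K=[-0.8444 -0.0083; -0.2620 -0.2843]  nu=[-1.3229, -0.8041]  x^+=[-1.9406, -2.7348]  P^+=[0.1101 0.0350; 0.0350 0.6832]
step 2: x^-=[-2.5970, -2.7348]  P^-=[0.3363 0.2050; 0.2050 0.8032]  H_jac=[-0.8553 0.0000; 0.0000 0.3956]  S=[0.3760 -0.0664; -0.0664 0.5257]  K=[-0.7545 0.0590; -0.3678 0.5580]  nu=[3.1681, 0.2784]  x^+=[-4.9710, -3.7446]  P^+=[0.1145 0.0539; 0.0539 0.5614]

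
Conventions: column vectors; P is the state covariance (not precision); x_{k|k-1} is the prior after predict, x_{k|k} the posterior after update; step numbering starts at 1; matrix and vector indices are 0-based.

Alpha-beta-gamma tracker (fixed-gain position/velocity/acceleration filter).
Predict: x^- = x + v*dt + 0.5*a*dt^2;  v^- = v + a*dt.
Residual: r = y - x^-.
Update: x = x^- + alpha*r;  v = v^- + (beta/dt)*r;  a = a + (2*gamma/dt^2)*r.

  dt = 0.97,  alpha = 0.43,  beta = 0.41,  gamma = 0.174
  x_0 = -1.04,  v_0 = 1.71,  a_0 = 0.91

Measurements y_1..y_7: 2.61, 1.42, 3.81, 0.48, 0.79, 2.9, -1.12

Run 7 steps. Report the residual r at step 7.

resid = 5.3035

step 1: x_pred=1.0468  r=1.5632  x^+=1.7190  v^+=3.2534  a^+=1.4882
step 2: x_pred=5.5749  r=-4.1549  x^+=3.7883  v^+=2.9407  a^+=-0.0486
step 3: x_pred=6.6180  r=-2.8080  x^+=5.4105  v^+=1.7068  a^+=-1.0871
step 4: x_pred=6.5547  r=-6.0747  x^+=3.9426  v^+=-1.9154  a^+=-3.3339
step 5: x_pred=0.5162  r=0.2738  x^+=0.6339  v^+=-5.0335  a^+=-3.2326
step 6: x_pred=-5.7694  r=8.6694  x^+=-2.0415  v^+=-4.5048  a^+=-0.0262
step 7: x_pred=-6.4235  r=5.3035  x^+=-4.1430  v^+=-2.2885  a^+=1.9354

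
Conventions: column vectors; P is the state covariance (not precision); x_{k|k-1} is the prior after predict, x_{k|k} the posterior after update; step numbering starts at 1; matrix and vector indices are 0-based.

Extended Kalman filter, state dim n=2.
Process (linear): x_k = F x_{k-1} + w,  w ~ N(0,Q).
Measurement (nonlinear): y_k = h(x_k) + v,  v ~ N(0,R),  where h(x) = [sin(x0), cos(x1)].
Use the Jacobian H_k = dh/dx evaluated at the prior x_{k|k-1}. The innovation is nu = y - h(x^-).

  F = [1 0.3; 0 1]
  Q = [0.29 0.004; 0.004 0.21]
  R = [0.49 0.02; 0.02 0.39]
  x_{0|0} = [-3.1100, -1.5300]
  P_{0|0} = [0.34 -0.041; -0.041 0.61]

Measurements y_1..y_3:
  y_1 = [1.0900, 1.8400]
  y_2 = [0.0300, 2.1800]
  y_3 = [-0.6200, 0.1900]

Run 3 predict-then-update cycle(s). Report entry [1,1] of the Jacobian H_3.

step 1: x^-=[-3.5690, -1.5300]  P^-=[0.6603 0.1460; 0.1460 0.8200]  H_jac=[-0.9100 0.0000; 0.0000 0.9992]  S=[1.0368 -0.1128; -0.1128 1.2086]  K=[-0.5722 0.0673; -0.0550 0.6728]  nu=[0.6755, 1.7992]  x^+=[-3.8344, -0.3567]  P^+=[0.3066 0.0148; 0.0148 0.2615]
step 2: x^-=[-3.9414, -0.3567]  P^-=[0.6291 0.0973; 0.0973 0.4715]  H_jac=[-0.6968 0.0000; 0.0000 0.3492]  S=[0.7954 -0.0037; -0.0037 0.4475]  K=[-0.5507 0.0714; -0.0835 0.3672]  nu=[-0.6872, 1.2429]  x^+=[-3.4742, 0.1571]  P^+=[0.3852 0.0482; 0.0482 0.4054]
step 3: x^-=[-3.4271, 0.1571]  P^-=[0.7406 0.1738; 0.1738 0.6154]  H_jac=[-0.9595 0.0000; 0.0000 -0.1565]  S=[1.1719 0.0461; 0.0461 0.4051]  K=[-0.6065 0.0019; -0.1336 -0.2225]  nu=[-0.9016, -0.7977]  x^+=[-2.8817, 0.4551]  P^+=[0.3097 0.0728; 0.0728 0.5717]

H_jac[1,1] = -0.1565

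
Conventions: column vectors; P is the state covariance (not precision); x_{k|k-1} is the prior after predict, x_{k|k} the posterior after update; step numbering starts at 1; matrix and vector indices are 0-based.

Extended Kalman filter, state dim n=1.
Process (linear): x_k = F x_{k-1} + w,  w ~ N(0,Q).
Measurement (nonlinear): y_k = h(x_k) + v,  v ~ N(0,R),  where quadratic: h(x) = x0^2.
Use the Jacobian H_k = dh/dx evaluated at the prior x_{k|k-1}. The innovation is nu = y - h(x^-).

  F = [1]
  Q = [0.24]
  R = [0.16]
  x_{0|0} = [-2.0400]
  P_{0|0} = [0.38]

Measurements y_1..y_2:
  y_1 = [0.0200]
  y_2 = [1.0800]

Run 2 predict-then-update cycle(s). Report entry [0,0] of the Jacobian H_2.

step 1: x^-=[-2.0400]  P^-=[0.6200]  H_jac=[-4.0800]  S=[10.4808]  K=[-0.2414]  nu=[-4.1416]  x^+=[-1.0404]  P^+=[0.0095]
step 2: x^-=[-1.0404]  P^-=[0.2495]  H_jac=[-2.0808]  S=[1.2401]  K=[-0.4186]  nu=[-0.0024]  x^+=[-1.0394]  P^+=[0.0322]

H_jac[0,0] = -2.0808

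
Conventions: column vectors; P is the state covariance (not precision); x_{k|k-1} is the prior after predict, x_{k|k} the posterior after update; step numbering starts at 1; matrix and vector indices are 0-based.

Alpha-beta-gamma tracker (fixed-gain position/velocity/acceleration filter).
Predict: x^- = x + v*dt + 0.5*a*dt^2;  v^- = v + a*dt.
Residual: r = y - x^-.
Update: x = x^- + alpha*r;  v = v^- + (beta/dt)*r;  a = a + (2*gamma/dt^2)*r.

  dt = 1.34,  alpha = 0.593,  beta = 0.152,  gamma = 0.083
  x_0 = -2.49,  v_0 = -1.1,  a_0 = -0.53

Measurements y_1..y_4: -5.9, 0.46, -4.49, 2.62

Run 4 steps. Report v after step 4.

step 1: x_pred=-4.4398  r=-1.4602  x^+=-5.3057  v^+=-1.9758  a^+=-0.6650
step 2: x_pred=-8.5504  r=9.0104  x^+=-3.2072  v^+=-1.8448  a^+=0.1680
step 3: x_pred=-5.5285  r=1.0385  x^+=-4.9127  v^+=-1.5019  a^+=0.2640
step 4: x_pred=-6.6882  r=9.3082  x^+=-1.1684  v^+=-0.0923  a^+=1.1245

v_post = -0.0923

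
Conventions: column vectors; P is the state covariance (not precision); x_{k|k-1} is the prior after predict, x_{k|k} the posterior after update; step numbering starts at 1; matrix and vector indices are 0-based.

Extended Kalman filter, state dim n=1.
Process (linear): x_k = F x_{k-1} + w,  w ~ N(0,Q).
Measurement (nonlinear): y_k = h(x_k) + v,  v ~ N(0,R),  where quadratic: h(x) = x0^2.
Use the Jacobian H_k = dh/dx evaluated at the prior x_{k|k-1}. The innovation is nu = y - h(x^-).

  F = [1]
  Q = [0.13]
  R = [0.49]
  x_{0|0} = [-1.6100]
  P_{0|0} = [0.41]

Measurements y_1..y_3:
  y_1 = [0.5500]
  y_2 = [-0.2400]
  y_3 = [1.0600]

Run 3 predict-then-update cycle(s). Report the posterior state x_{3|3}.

step 1: x^-=[-1.6100]  P^-=[0.5400]  H_jac=[-3.2200]  S=[6.0889]  K=[-0.2856]  nu=[-2.0421]  x^+=[-1.0268]  P^+=[0.0435]
step 2: x^-=[-1.0268]  P^-=[0.1735]  H_jac=[-2.0537]  S=[1.2216]  K=[-0.2916]  nu=[-1.2944]  x^+=[-0.6494]  P^+=[0.0696]
step 3: x^-=[-0.6494]  P^-=[0.1996]  H_jac=[-1.2988]  S=[0.8266]  K=[-0.3136]  nu=[0.6383]  x^+=[-0.8495]  P^+=[0.1183]

x_post = [-0.8495]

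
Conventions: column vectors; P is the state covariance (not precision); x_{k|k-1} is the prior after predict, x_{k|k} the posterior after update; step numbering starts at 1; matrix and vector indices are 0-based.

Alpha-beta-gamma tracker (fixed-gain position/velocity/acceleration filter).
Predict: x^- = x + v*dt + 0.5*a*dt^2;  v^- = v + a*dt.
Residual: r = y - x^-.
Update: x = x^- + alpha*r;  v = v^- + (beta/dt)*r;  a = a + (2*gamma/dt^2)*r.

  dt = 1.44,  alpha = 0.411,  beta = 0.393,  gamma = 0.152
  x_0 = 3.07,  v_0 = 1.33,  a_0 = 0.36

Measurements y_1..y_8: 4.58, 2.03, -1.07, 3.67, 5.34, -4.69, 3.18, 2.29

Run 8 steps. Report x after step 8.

step 1: x_pred=5.3584  r=-0.7784  x^+=5.0385  v^+=1.6359  a^+=0.2459
step 2: x_pred=7.6492  r=-5.6192  x^+=5.3397  v^+=0.4564  a^+=-0.5779
step 3: x_pred=5.3978  r=-6.4678  x^+=2.7395  v^+=-2.1409  a^+=-1.5261
step 4: x_pred=-1.9257  r=5.5957  x^+=0.3741  v^+=-2.8114  a^+=-0.7058
step 5: x_pred=-4.4061  r=9.7461  x^+=-0.4004  v^+=-1.1679  a^+=0.7230
step 6: x_pred=-1.3325  r=-3.3575  x^+=-2.7124  v^+=-1.0430  a^+=0.2308
step 7: x_pred=-3.9750  r=7.1550  x^+=-1.0343  v^+=1.2421  a^+=1.2798
step 8: x_pred=2.0812  r=0.2088  x^+=2.1670  v^+=3.1420  a^+=1.3104

x_post = 2.1670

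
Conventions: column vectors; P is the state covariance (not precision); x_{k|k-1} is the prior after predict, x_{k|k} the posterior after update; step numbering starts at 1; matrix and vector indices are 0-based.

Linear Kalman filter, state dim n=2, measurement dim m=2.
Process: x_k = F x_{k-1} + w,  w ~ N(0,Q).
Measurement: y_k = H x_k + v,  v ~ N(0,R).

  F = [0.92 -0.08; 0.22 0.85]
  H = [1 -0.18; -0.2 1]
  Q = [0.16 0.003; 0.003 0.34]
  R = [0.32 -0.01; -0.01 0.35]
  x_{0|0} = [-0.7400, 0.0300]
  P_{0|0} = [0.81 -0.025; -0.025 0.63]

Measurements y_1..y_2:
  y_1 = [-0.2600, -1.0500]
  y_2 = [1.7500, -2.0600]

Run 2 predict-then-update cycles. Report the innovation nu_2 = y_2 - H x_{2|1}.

step 1: x^-=[-0.6832, -0.1373]  P^-=[0.8533 0.1050; 0.1050 0.8250]  S=[1.1622 -0.2204; -0.2204 1.1672]  K=[0.7335 0.0822; 0.0967 0.7071]  nu=[0.3985, -1.0493]  x^+=[-0.4772, -0.8408]  P^+=[0.2466 0.0708; 0.0708 0.2607]
step 2: x^-=[-0.3718, -0.8197]  P^-=[0.3600 0.0893; 0.0893 0.5668]  S=[0.6662 -0.0915; -0.0915 0.8954]  K=[0.5263 0.0731; 0.0660 0.6197]  nu=[1.9742, -1.3147]  x^+=[0.5711, -1.5041]  P^+=[0.1777 0.0559; 0.0559 0.2274]

innov = [1.9742, -1.3147]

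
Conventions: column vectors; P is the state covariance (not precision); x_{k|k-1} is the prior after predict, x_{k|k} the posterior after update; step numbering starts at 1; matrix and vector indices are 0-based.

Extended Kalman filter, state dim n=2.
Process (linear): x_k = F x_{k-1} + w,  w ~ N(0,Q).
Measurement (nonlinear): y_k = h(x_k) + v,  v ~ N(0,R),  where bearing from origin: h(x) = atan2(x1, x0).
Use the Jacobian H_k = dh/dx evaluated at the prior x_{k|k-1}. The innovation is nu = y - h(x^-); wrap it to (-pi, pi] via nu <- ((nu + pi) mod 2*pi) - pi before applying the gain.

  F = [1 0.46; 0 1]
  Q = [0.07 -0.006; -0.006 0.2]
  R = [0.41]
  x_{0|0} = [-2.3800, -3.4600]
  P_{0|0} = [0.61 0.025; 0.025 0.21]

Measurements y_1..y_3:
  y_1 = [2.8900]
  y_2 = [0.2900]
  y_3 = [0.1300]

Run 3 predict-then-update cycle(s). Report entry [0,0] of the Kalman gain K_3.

step 1: x^-=[-3.9716, -3.4600]  P^-=[0.7474 0.1156; 0.1156 0.4100]  H_jac=[0.1247 -0.1431]  S=[0.4259]  K=[0.1800; -0.1040]  nu=[-0.9683]  x^+=[-4.1459, -3.3593]  P^+=[0.7336 0.1236; 0.1236 0.4054]
step 2: x^-=[-5.6912, -3.3593]  P^-=[1.0031 0.3041; 0.3041 0.6054]  H_jac=[0.0769 -0.1303]  S=[0.4201]  K=[0.0893; -0.1321]  nu=[2.8984]  x^+=[-5.4322, -3.7422]  P^+=[0.9997 0.3090; 0.3090 0.5981]
step 3: x^-=[-7.1537, -3.7422]  P^-=[1.4806 0.5781; 0.5781 0.7981]  H_jac=[0.0574 -0.1098]  S=[0.4172]  K=[0.0517; -0.1304]  nu=[2.7896]  x^+=[-7.0095, -4.1060]  P^+=[1.4795 0.5809; 0.5809 0.7910]

K[0,0] = 0.0517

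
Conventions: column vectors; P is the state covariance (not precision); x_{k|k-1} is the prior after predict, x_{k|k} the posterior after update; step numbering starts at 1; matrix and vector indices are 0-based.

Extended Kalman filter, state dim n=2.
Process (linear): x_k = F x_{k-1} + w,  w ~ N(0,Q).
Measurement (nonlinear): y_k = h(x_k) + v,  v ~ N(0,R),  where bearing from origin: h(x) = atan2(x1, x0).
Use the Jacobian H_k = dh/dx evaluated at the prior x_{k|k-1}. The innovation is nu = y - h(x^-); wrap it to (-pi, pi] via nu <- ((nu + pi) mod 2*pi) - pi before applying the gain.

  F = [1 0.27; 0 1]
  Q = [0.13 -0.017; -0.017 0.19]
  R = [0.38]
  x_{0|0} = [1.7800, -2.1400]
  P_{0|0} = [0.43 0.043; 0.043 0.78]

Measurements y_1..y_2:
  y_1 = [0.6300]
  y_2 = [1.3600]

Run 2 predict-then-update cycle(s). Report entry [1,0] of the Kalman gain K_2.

step 1: x^-=[1.2022, -2.1400]  P^-=[0.6401 0.2366; 0.2366 0.9700]  H_jac=[0.3552 0.1995]  S=[0.5329]  K=[0.5152; 0.5209]  nu=[1.6890]  x^+=[2.0724, -1.2602]  P^+=[0.4986 0.0936; 0.0936 0.8254]
step 2: x^-=[1.7321, -1.2602]  P^-=[0.7393 0.2994; 0.2994 1.0154]  H_jac=[0.2747 0.3775]  S=[0.6426]  K=[0.4919; 0.7245]  nu=[1.9890]  x^+=[2.7106, 0.1808]  P^+=[0.5838 0.0704; 0.0704 0.6781]

K[1,0] = 0.7245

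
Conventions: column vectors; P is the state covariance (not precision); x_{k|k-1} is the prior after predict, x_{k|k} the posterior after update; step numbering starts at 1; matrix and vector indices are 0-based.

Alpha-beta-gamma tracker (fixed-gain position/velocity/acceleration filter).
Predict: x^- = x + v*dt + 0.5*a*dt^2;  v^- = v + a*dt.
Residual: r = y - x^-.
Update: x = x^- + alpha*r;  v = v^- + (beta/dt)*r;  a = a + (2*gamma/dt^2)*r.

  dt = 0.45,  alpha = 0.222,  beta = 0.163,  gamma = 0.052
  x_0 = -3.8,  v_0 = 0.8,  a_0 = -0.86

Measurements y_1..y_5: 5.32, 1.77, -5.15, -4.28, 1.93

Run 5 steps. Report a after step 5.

step 1: x_pred=-3.5271  r=8.8471  x^+=-1.5630  v^+=3.6176  a^+=3.6837
step 2: x_pred=0.4379  r=1.3321  x^+=0.7336  v^+=5.7578  a^+=4.3678
step 3: x_pred=3.7669  r=-8.9169  x^+=1.7873  v^+=4.4934  a^+=-0.2117
step 4: x_pred=3.7879  r=-8.0679  x^+=1.9968  v^+=1.4758  a^+=-4.3552
step 5: x_pred=2.2200  r=-0.2900  x^+=2.1556  v^+=-0.5891  a^+=-4.5041

a_post = -4.5041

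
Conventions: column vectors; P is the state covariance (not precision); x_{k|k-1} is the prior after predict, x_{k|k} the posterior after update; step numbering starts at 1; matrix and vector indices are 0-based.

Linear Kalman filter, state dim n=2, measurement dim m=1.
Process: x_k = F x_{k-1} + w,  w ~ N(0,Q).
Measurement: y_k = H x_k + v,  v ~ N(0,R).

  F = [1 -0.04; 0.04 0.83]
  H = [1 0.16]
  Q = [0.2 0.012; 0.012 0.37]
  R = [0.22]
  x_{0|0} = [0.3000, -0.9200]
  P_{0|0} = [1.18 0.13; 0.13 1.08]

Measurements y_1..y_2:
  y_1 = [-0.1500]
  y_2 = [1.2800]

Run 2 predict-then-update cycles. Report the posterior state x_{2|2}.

x_post = [0.9047, -0.5673]

step 1: x^-=[0.3368, -0.7516]  P^-=[1.3713 0.1310; 0.1310 1.1245]  S=[1.6620]  K=[0.8377; 0.1871]  nu=[-0.3665]  x^+=[0.0297, -0.8202]  P^+=[0.2050 -0.1295; -0.1295 1.0664]
step 2: x^-=[0.0626, -0.6796]  P^-=[0.4171 -0.1224; -0.1224 1.0963]  S=[0.6260]  K=[0.6350; 0.0846]  nu=[1.3262]  x^+=[0.9047, -0.5673]  P^+=[0.1647 -0.1561; -0.1561 1.0919]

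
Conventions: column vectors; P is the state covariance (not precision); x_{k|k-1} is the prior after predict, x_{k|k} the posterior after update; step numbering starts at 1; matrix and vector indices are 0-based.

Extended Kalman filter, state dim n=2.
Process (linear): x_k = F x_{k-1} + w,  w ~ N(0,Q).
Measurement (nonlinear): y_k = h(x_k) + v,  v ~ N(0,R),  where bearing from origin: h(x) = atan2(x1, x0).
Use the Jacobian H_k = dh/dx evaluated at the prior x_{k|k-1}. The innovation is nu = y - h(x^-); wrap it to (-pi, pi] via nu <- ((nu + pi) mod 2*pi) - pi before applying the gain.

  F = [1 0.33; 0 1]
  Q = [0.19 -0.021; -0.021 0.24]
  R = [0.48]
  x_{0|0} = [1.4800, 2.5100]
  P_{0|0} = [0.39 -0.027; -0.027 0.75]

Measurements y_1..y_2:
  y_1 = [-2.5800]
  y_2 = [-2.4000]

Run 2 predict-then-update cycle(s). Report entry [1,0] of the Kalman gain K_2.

step 1: x^-=[2.3083, 2.5100]  P^-=[0.6439 0.1995; 0.1995 0.9900]  H_jac=[-0.2159 0.1985]  S=[0.5319]  K=[-0.1868; 0.2885]  nu=[2.8760]  x^+=[1.7710, 3.3397]  P^+=[0.6253 0.2282; 0.2282 0.9457]
step 2: x^-=[2.8731, 3.3397]  P^-=[1.0689 0.5193; 0.5193 1.1857]  H_jac=[-0.1721 0.1480]  S=[0.5112]  K=[-0.2094; 0.1686]  nu=[3.0228]  x^+=[2.2400, 3.8493]  P^+=[1.0464 0.5373; 0.5373 1.1712]

K[1,0] = 0.1686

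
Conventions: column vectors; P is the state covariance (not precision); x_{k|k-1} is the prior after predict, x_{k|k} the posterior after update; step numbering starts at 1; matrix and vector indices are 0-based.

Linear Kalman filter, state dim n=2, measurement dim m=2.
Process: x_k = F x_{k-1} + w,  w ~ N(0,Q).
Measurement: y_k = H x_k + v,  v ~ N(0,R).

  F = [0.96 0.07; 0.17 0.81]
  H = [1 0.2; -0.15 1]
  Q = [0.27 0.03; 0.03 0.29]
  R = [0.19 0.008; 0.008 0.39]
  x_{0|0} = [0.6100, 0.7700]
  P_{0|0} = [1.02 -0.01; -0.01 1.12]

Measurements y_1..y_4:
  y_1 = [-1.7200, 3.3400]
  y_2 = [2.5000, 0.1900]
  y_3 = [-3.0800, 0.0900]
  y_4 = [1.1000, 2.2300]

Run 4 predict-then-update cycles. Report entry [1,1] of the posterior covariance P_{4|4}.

P_post[1,1] = 0.1939

step 1: x^-=[0.6395, 0.7274]  P^-=[1.2142 0.2521; 0.2521 1.0516]  S=[1.5471 0.2807; 0.2807 1.3933]  K=[0.8390 -0.1188; 0.1732 0.6927]  nu=[-2.5050, 2.7085]  x^+=[-1.7839, 2.1698]  P^+=[0.1615 -0.0154; -0.0154 0.2692]
step 2: x^-=[-1.5607, 1.4543]  P^-=[0.4181 0.0595; 0.0595 0.4671]  S=[0.6506 0.0964; 0.0964 0.8486]  K=[0.6728 -0.0802; 0.1577 0.5220]  nu=[3.7698, -1.4984]  x^+=[1.0961, 1.2666]  P^+=[0.1285 -0.0066; -0.0066 0.2038]
step 3: x^-=[1.1409, 1.2122]  P^-=[0.3886 0.0573; 0.0573 0.4256]  S=[0.6185 0.0904; 0.0904 0.8072]  K=[0.6577 -0.0749; 0.1573 0.4990]  nu=[-4.4633, -0.9511]  x^+=[-1.7234, 0.0355]  P^+=[0.1254 -0.0051; -0.0051 0.1951]
step 4: x^-=[-1.6520, -0.2643]  P^-=[0.3858 0.0575; 0.0575 0.4202]  S=[0.6156 0.0899; 0.0899 0.8017]  K=[0.6562 -0.0741; 0.1575 0.4958]  nu=[2.8048, 2.2465]  x^+=[0.0221, 1.2911]  P^+=[0.1251 -0.0049; -0.0049 0.1939]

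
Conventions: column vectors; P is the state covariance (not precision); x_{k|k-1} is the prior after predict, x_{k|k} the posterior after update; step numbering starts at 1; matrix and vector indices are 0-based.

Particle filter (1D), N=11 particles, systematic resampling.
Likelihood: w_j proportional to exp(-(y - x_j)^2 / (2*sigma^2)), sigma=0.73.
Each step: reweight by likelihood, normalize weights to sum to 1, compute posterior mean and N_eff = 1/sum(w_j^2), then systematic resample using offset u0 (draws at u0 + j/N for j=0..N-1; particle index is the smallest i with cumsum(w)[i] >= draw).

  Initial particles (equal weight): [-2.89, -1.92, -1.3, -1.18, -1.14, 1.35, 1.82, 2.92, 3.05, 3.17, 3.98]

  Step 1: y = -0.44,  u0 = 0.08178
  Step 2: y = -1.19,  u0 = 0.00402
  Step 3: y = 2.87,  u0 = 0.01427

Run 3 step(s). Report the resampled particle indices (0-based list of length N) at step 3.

step 1: w=[0.0019, 0.0667, 0.2604, 0.3118, 0.3291, 0.0258, 0.0043, 0.0000, 0.0000, 0.0000, 0.0000]  mean=-1.1724  Neff=3.5913  idx=[2, 2, 2, 3, 3, 3, 3, 4, 4, 4, 5]
step 2: w=[0.0993, 0.0993, 0.0993, 0.1004, 0.1004, 0.1004, 0.1004, 0.1002, 0.1002, 0.1002, 0.0002]  mean=-1.2031  Neff=10.0045  idx=[0, 0, 1, 2, 3, 4, 5, 6, 7, 8, 9]
step 3: w=[0.0411, 0.0411, 0.0411, 0.0411, 0.1037, 0.1037, 0.1037, 0.1037, 0.1403, 0.1403, 0.1403]  mean=-1.1829  Neff=9.1905  idx=[0, 2, 4, 5, 6, 6, 7, 8, 9, 9, 10]

resampled_idx = [0, 2, 4, 5, 6, 6, 7, 8, 9, 9, 10]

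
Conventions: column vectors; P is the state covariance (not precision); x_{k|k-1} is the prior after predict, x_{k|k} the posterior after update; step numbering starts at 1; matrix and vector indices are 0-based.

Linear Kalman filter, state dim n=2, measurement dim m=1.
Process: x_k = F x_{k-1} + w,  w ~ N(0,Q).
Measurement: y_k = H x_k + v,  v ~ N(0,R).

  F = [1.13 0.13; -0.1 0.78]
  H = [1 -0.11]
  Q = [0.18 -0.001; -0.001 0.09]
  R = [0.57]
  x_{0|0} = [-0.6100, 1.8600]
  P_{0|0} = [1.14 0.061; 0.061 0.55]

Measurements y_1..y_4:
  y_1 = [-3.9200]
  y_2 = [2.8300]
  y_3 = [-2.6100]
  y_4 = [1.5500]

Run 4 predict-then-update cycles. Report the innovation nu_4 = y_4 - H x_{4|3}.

innov = [2.6386]

step 1: x^-=[-0.4475, 1.5118]  P^-=[1.6629 -0.0211; -0.0211 0.4265]  S=[2.2427]  K=[0.7425; -0.0303]  nu=[-3.3062]  x^+=[-2.9024, 1.6120]  P^+=[0.4265 0.0294; 0.0294 0.4244]
step 2: x^-=[-3.0701, 1.5476]  P^-=[0.7404 0.0194; 0.0194 0.3479]  S=[1.3103]  K=[0.5634; -0.0144]  nu=[6.0704]  x^+=[0.3499, 1.4601]  P^+=[0.3244 0.0300; 0.0300 0.3476]
step 3: x^-=[0.5852, 1.1039]  P^-=[0.6090 0.0237; 0.0237 0.3001]  S=[1.1774]  K=[0.5150; -0.0079]  nu=[-3.0738]  x^+=[-0.9978, 1.1283]  P^+=[0.2967 0.0285; 0.0285 0.3000]
step 4: x^-=[-0.9808, 0.9799]  P^-=[0.5723 0.0206; 0.0206 0.2710]  S=[1.1410]  K=[0.4996; -0.0081]  nu=[2.6386]  x^+=[0.3373, 0.9586]  P^+=[0.2875 0.0252; 0.0252 0.2710]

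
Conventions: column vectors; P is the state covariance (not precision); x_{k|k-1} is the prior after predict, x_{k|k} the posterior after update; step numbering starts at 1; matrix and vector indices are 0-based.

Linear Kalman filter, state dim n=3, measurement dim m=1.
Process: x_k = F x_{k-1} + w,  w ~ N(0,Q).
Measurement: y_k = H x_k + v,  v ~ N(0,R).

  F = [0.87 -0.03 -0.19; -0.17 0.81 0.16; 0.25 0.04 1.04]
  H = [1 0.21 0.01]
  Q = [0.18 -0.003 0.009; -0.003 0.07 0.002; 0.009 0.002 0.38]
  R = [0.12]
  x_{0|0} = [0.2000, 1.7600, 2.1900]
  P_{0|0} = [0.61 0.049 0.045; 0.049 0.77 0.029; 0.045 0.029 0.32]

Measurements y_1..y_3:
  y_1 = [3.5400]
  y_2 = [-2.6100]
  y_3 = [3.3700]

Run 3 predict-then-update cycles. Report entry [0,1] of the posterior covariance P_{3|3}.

step 1: x^-=[-0.2949, 1.7420, 2.3980]  P^-=[0.6368 -0.0838 0.1163; -0.0838 0.5926 0.0823; 0.1163 0.0823 0.7923]  S=[0.7506]  K=[0.8266; 0.0553; 0.1886]  nu=[3.4451]  x^+=[2.5529, 1.9325, 3.0476]  P^+=[0.1240 -0.1181 -0.0007; -0.1181 0.5903 0.0745; -0.0007 0.0745 0.7656]
step 2: x^-=[1.5840, 1.6190, 3.8850]  P^-=[0.3093 -0.1547 -0.1227; -0.1547 0.5323 0.1835; -0.1227 0.1835 1.2202]  S=[0.3862]  K=[0.7135; -0.1064; -0.1864]  nu=[-4.5728]  x^+=[-1.6786, 2.1053, 4.7373]  P^+=[0.1127 -0.1254 -0.0714; -0.1254 0.5280 0.1758; -0.0714 0.1758 1.2068]
step 3: x^-=[-2.4236, 2.7486, 4.5913]  P^-=[0.3415 -0.1983 -0.2770; -0.1983 0.5345 0.3496; -0.2770 0.3496 1.6682]  S=[0.3978]  K=[0.7466; -0.2076; -0.4698]  nu=[5.1705]  x^+=[1.4369, 1.6754, 2.1620]  P^+=[0.1197 -0.1367 -0.1374; -0.1367 0.5174 0.3108; -0.1374 0.3108 1.5804]

P_post[0,1] = -0.1367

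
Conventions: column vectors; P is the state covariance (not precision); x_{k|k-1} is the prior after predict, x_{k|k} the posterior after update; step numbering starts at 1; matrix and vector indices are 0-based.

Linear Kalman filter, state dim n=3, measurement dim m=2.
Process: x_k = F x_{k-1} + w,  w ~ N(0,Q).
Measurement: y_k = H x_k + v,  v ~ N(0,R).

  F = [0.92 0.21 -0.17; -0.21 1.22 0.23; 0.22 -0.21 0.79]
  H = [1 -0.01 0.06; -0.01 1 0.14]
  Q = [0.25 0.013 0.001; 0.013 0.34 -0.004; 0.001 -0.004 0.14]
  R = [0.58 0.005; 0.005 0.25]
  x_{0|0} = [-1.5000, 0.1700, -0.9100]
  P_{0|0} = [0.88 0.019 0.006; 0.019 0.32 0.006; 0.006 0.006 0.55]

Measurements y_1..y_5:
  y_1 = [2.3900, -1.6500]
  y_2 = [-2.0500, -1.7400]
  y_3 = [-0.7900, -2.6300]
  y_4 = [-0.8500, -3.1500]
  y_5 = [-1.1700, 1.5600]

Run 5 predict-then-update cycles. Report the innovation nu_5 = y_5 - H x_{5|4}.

step 1: x^-=[-1.1896, 0.3131, -1.0846]  P^-=[1.0299 -0.0755 0.0937; -0.0755 0.8772 -0.0160; 0.0937 -0.0160 0.5383]  S=[1.6247 -0.0730; -0.0730 1.1347]  K=[0.6368 -0.0231; -0.0179 0.7707; 0.0802 0.0567]  nu=[3.6478, -1.8232]  x^+=[1.1754, -1.1571, -0.8954]  P^+=[0.3683 -0.0010 0.0147; -0.0010 0.2008 -0.0588; 0.0147 -0.0588 0.5249]
step 2: x^-=[0.9906, -1.8645, -0.2058]  P^-=[0.5850 -0.0153 -0.0054; -0.0153 0.6490 -0.0329; -0.0054 -0.0329 0.5190]  S=[1.1666 -0.0210; -0.0210 0.9003]  K=[0.5011 -0.0127; -0.0075 0.7157; 0.0232 0.0448]  nu=[-3.0469, 0.1632]  x^+=[-0.5382, -1.7248, -0.2691]  P^+=[0.2917 0.0048 -0.0179; 0.0048 0.1875 -0.0612; -0.0179 -0.0612 0.5166]
step 3: x^-=[-0.8116, -2.0531, 0.0312]  P^-=[0.5319 -0.0051 -0.0430; -0.0051 0.6242 -0.0241; -0.0430 -0.0241 0.4984]  S=[1.1087 -0.0149; -0.0149 0.8775]  K=[0.4773 -0.0106; -0.0020 0.7075; -0.0109 0.0523]  nu=[-0.0008, -0.5894]  x^+=[-0.8057, -2.4701, 0.0004]  P^+=[0.2790 0.0076 -0.0364; 0.0076 0.1849 -0.0568; -0.0364 -0.0568 0.4959]
step 4: x^-=[-1.2600, -2.8443, 0.3418]  P^-=[0.5270 -0.0047 -0.0549; -0.0047 0.6215 -0.0195; -0.0549 -0.0195 0.4766]  S=[1.1024 -0.0160; -0.0160 0.8757]  K=[0.4750 -0.0115; -0.0007 0.7067; -0.0229 0.0541]  nu=[0.3611, -0.3662]  x^+=[-1.0843, -3.1033, 0.3137]  P^+=[0.2780 0.0082 -0.0420; 0.0082 0.1842 -0.0533; -0.0420 -0.0533 0.4734]
step 5: x^-=[-1.7026, -3.4862, 0.6610]  P^-=[0.5272 -0.0051 -0.0553; -0.0051 0.6214 -0.0194; -0.0553 -0.0194 0.4594]  S=[1.1024 -0.0166; -0.0166 0.8753]  K=[0.4751 -0.0117; -0.0007 0.7069; -0.0242 0.0515]  nu=[0.4581, 4.9366]  x^+=[-1.5428, 0.0032, 0.9039]  P^+=[0.2781 0.0081 -0.0417; 0.0081 0.1840 -0.0516; -0.0417 -0.0516 0.4564]

innov = [0.4581, 4.9366]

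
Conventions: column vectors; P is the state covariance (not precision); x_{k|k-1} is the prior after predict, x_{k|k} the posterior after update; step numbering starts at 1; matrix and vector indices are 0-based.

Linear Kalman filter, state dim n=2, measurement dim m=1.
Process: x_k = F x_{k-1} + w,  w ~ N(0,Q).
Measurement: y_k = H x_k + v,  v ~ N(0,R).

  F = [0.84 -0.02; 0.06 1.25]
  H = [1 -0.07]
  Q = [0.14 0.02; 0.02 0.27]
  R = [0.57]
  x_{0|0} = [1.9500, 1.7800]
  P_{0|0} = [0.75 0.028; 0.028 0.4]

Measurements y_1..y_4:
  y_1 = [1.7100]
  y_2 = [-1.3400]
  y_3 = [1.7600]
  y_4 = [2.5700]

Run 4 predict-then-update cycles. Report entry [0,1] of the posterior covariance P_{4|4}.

P_post[0,1] = 0.1708

step 1: x^-=[1.6024, 2.3420]  P^-=[0.6684 0.0772; 0.0772 0.9019]  S=[1.2320]  K=[0.5381; 0.0114]  nu=[0.2715]  x^+=[1.7485, 2.3451]  P^+=[0.3116 0.0696; 0.0696 0.9017]
step 2: x^-=[1.4219, 3.0363]  P^-=[0.3579 0.0862; 0.0862 1.6905]  S=[0.9241]  K=[0.3808; -0.0348]  nu=[-2.5493]  x^+=[0.4512, 3.1250]  P^+=[0.2239 0.0984; 0.0984 1.6894]
step 3: x^-=[0.3165, 3.9333]  P^-=[0.2954 0.0923; 0.0923 2.9253]  S=[0.8668]  K=[0.3333; -0.1298]  nu=[1.7188]  x^+=[0.8894, 3.7102]  P^+=[0.1991 0.1298; 0.1298 2.9107]
step 4: x^-=[0.6729, 4.6912]  P^-=[0.2773 0.0934; 0.0934 4.8381]  S=[0.8579]  K=[0.3156; -0.2859]  nu=[2.2255]  x^+=[1.3752, 4.0548]  P^+=[0.1918 0.1708; 0.1708 4.7680]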